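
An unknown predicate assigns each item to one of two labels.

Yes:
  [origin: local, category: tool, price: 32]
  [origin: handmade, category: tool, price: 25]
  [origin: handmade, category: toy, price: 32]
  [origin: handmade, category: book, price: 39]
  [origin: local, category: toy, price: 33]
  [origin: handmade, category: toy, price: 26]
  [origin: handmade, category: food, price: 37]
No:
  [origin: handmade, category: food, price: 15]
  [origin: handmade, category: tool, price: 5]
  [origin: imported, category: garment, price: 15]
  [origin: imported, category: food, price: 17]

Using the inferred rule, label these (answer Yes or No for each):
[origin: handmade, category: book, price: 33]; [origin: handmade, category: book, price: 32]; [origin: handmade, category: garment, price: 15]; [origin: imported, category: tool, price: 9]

Yes, Yes, No, No

The rule appears to be: price ≥ 25.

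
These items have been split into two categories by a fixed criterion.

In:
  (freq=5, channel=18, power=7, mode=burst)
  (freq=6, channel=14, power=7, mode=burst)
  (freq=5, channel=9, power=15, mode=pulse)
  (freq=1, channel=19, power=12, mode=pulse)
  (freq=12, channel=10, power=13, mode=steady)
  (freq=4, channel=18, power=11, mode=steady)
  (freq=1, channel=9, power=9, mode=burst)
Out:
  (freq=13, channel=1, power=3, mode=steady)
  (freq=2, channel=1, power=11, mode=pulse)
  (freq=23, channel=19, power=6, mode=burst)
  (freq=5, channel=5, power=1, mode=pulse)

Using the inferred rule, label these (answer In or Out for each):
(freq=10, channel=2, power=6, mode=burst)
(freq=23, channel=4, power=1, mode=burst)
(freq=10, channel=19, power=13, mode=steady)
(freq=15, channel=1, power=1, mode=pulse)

Out, Out, In, Out

All 'In' examples share one property — channel ≥ 9 AND freq ≤ 12 — and every 'Out' example lacks it.
(freq=10, channel=2, power=6, mode=burst): Out (channel = 2, freq = 10). (freq=23, channel=4, power=1, mode=burst): Out (channel = 4, freq = 23). (freq=10, channel=19, power=13, mode=steady): In (channel = 19, freq = 10). (freq=15, channel=1, power=1, mode=pulse): Out (channel = 1, freq = 15).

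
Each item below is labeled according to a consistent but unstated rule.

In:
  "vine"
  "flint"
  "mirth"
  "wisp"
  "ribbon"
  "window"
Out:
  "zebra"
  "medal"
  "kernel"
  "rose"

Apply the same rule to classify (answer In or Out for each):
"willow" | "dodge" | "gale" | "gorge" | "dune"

Comparing the two groups points to one rule — contains 'i'.

In, Out, Out, Out, Out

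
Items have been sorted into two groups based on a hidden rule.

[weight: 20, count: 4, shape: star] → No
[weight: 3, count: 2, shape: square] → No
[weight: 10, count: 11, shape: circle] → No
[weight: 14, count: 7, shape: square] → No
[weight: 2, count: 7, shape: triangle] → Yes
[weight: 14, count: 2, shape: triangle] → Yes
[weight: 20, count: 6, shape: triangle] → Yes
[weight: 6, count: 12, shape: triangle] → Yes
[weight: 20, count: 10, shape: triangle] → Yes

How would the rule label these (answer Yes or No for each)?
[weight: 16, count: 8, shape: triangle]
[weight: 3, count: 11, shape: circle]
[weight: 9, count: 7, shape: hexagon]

Looking at the examples, the only property every 'Yes' case has and every 'No' case lacks is: shape is triangle.

Yes, No, No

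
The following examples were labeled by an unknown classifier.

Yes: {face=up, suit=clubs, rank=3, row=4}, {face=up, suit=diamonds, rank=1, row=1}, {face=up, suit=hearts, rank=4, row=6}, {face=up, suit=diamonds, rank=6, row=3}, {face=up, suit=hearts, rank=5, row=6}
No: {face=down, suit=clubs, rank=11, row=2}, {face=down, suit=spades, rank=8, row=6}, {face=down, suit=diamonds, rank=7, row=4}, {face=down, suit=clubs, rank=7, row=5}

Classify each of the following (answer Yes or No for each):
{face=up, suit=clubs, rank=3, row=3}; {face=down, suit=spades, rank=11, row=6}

The rule appears to be: face is up.

Yes, No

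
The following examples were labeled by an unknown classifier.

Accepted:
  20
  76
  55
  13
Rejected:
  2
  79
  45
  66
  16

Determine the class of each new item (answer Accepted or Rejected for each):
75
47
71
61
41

Rejected, Rejected, Rejected, Rejected, Accepted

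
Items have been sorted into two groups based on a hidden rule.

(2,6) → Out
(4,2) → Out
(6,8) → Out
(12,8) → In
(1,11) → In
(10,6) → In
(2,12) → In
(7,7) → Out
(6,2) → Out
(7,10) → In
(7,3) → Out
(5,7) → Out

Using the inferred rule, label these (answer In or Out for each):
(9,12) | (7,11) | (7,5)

In, In, Out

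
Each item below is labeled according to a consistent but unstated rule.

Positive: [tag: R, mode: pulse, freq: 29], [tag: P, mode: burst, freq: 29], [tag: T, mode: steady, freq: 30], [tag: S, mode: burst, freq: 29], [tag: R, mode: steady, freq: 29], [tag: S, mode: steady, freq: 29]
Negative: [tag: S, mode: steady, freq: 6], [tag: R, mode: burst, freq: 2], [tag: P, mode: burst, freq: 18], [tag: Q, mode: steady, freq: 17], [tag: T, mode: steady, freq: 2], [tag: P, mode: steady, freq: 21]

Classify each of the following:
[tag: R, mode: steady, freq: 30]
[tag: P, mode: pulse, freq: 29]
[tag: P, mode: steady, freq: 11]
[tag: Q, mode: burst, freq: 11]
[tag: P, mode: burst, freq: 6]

Every 'Positive' example satisfies: freq ≥ 29. None of the 'Negative' examples do.
Positive: [tag: R, mode: steady, freq: 30], since freq = 30.
Positive: [tag: P, mode: pulse, freq: 29], since freq = 29.
Negative: [tag: P, mode: steady, freq: 11], since freq = 11.
Negative: [tag: Q, mode: burst, freq: 11], since freq = 11.
Negative: [tag: P, mode: burst, freq: 6], since freq = 6.

Positive, Positive, Negative, Negative, Negative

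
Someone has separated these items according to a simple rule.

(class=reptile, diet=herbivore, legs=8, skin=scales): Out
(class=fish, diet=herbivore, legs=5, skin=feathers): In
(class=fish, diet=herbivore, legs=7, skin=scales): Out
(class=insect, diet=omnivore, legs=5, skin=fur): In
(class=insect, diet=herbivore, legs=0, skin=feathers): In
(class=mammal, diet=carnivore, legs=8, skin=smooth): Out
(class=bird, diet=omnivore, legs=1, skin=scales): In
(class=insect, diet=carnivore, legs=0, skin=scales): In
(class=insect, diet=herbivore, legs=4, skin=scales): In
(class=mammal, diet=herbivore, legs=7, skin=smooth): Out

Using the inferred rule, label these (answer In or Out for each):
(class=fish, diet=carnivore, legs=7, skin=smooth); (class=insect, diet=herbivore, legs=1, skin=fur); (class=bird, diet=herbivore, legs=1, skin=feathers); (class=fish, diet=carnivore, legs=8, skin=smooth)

The classifier is using: legs ≤ 5.
(class=fish, diet=carnivore, legs=7, skin=smooth): Out (legs = 7).
(class=insect, diet=herbivore, legs=1, skin=fur): In (legs = 1).
(class=bird, diet=herbivore, legs=1, skin=feathers): In (legs = 1).
(class=fish, diet=carnivore, legs=8, skin=smooth): Out (legs = 8).

Out, In, In, Out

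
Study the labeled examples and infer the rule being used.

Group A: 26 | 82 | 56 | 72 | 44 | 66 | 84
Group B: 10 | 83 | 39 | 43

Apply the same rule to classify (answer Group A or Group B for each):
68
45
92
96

Every 'Group A' example satisfies: even AND at least 26. None of the 'Group B' examples do.
68: 68 is even, 68 ≥ 26, fits → Group A. 45: 45 is odd, 45 ≥ 26, fails the rule → Group B. 92: 92 is even, 92 ≥ 26, fits → Group A. 96: 96 is even, 96 ≥ 26, fits → Group A.

Group A, Group B, Group A, Group A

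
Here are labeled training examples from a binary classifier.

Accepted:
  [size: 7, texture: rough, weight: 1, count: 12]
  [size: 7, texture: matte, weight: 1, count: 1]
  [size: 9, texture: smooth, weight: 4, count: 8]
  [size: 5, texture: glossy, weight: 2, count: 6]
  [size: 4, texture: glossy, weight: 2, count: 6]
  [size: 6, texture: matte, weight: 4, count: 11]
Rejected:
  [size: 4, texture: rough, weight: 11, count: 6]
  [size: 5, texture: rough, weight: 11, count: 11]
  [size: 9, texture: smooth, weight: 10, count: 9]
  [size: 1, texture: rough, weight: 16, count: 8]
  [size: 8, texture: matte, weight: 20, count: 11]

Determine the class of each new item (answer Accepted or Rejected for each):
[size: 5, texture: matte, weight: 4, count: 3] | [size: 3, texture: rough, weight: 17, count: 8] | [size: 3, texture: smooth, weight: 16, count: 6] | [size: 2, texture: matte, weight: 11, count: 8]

Accepted, Rejected, Rejected, Rejected

Rule: weight ≤ 4. This holds for each 'Accepted' example and fails for each 'Rejected' one.
Accepted: [size: 5, texture: matte, weight: 4, count: 3], since weight = 4.
Rejected: [size: 3, texture: rough, weight: 17, count: 8], since weight = 17.
Rejected: [size: 3, texture: smooth, weight: 16, count: 6], since weight = 16.
Rejected: [size: 2, texture: matte, weight: 11, count: 8], since weight = 11.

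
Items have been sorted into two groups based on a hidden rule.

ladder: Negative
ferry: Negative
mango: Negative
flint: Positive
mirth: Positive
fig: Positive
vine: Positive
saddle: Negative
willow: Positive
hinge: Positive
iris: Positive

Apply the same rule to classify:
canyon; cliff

The pattern is that an item is 'Positive' exactly when: contains 'i'.
Negative: canyon, since no 'i'.
Positive: cliff, since has 'i'.

Negative, Positive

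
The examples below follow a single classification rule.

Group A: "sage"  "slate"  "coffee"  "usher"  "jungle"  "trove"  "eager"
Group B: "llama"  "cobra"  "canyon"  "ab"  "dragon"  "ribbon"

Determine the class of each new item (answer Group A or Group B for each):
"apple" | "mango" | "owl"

Group A, Group B, Group B

The pattern is that an item is 'Group A' exactly when: contains 'e'.
"apple": has 'e' — meets the rule, so Group A. "mango": no 'e' — fails this test, so Group B. "owl": no 'e' — fails this test, so Group B.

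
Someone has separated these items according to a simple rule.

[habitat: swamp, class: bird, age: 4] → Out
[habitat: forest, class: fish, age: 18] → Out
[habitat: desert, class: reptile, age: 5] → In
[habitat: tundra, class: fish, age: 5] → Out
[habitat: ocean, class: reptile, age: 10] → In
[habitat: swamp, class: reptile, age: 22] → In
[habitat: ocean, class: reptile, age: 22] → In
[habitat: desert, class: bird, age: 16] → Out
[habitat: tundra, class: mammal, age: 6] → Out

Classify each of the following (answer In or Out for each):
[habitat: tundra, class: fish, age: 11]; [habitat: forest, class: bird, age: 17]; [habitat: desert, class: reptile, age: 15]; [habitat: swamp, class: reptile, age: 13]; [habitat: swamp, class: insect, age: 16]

The common property of the 'In' items is: class is reptile. No 'Out' item has it.
[habitat: tundra, class: fish, age: 11]: class is fish — does not pass, so Out.
[habitat: forest, class: bird, age: 17]: class is bird — does not pass, so Out.
[habitat: desert, class: reptile, age: 15]: class is reptile — meets the rule, so In.
[habitat: swamp, class: reptile, age: 13]: class is reptile — meets the rule, so In.
[habitat: swamp, class: insect, age: 16]: class is insect — does not pass, so Out.

Out, Out, In, In, Out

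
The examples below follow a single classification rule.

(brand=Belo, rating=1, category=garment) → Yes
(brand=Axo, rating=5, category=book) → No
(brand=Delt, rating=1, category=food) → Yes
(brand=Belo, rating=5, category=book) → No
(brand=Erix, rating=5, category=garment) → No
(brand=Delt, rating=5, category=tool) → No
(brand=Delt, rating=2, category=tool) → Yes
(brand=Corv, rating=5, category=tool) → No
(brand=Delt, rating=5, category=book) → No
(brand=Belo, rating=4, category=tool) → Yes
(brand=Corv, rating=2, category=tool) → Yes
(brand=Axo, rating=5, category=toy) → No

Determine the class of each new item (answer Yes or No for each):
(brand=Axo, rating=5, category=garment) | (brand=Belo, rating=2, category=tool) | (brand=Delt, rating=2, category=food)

All 'Yes' examples share one property — rating ≤ 4 — and every 'No' example lacks it.

No, Yes, Yes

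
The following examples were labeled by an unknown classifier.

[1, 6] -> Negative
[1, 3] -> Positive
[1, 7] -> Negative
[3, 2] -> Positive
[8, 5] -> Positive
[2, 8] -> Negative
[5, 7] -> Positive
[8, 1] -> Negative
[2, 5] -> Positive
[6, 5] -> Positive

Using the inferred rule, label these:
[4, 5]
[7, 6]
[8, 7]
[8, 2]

One predicate separates the groups cleanly: |first − second| ≤ 3.
[4, 5]: |4−5| = 1, passes → Positive. [7, 6]: |7−6| = 1, passes → Positive. [8, 7]: |8−7| = 1, passes → Positive. [8, 2]: |8−2| = 6, does not pass → Negative.

Positive, Positive, Positive, Negative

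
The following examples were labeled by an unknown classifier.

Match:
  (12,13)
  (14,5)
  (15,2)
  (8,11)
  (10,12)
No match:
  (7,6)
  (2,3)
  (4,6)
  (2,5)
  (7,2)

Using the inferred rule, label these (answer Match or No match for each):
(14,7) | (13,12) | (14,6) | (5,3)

Match, Match, Match, No match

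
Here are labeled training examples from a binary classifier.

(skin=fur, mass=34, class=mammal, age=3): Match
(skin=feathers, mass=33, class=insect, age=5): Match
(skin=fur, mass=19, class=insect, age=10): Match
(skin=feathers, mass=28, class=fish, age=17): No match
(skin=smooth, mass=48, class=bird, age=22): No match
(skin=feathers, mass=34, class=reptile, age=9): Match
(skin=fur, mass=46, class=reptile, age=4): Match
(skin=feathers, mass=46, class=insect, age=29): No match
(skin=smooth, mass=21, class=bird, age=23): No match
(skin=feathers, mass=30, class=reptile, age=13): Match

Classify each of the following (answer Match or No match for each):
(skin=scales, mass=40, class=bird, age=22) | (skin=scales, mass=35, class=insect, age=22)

'Match' ⟺ age ≤ 13.
No match: (skin=scales, mass=40, class=bird, age=22), since age = 22.
No match: (skin=scales, mass=35, class=insect, age=22), since age = 22.

No match, No match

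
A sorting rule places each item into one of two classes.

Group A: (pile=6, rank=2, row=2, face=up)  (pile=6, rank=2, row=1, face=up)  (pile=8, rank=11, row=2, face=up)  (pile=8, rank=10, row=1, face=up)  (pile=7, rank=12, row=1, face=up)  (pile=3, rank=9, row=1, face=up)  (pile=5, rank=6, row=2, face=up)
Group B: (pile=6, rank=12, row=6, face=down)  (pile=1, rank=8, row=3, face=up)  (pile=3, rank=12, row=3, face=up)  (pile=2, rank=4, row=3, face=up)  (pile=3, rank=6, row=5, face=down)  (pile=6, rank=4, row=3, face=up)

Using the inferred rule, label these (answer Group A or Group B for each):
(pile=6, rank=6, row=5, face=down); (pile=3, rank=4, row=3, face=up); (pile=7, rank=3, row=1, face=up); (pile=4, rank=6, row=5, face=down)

Group B, Group B, Group A, Group B

A rule that fits every label: row ≤ 2 — true of each 'Group A' example, false of each 'Group B' one.
(pile=6, rank=6, row=5, face=down): Group B (row = 5).
(pile=3, rank=4, row=3, face=up): Group B (row = 3).
(pile=7, rank=3, row=1, face=up): Group A (row = 1).
(pile=4, rank=6, row=5, face=down): Group B (row = 5).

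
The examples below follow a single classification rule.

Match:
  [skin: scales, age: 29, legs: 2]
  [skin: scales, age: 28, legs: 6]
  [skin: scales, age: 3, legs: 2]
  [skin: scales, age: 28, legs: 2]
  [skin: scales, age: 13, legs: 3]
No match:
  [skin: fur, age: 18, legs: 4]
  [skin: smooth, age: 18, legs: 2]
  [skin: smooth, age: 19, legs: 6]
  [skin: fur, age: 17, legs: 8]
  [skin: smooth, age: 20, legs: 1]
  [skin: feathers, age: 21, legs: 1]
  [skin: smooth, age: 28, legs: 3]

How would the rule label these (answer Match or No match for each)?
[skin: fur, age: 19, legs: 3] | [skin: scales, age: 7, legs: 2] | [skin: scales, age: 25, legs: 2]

No match, Match, Match

Checking candidate rules against both groups, what survives is: skin is scales.
[skin: fur, age: 19, legs: 3]: No match (skin is fur). [skin: scales, age: 7, legs: 2]: Match (skin is scales). [skin: scales, age: 25, legs: 2]: Match (skin is scales).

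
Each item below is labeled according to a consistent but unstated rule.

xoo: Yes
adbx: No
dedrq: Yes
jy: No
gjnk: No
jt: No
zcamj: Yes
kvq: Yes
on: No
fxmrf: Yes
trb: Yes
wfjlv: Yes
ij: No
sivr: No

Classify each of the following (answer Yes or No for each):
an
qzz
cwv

Rule: odd length. This holds for each 'Yes' example and fails for each 'No' one.
an: length 2 — fails this test, so No. qzz: length 3 — meets the rule, so Yes. cwv: length 3 — meets the rule, so Yes.

No, Yes, Yes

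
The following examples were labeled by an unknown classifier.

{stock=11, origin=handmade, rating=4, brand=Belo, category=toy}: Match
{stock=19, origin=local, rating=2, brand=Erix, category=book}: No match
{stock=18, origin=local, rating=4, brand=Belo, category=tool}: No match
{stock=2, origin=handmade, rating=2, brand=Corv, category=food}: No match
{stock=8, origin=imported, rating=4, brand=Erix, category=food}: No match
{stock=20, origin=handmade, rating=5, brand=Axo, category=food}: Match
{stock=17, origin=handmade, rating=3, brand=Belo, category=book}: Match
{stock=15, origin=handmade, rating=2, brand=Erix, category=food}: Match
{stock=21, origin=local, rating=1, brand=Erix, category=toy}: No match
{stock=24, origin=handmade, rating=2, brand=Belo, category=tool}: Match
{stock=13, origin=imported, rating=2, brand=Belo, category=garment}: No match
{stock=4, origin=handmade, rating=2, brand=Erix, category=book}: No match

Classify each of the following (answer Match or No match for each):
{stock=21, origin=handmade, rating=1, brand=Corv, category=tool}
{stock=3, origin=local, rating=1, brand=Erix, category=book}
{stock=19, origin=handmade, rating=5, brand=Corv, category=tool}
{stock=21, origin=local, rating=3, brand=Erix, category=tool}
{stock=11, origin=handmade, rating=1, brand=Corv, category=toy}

A rule that fits every label: origin is handmade AND stock ≥ 8 — true of each 'Match' example, false of each 'No match' one.
Match: {stock=21, origin=handmade, rating=1, brand=Corv, category=tool}, since origin is handmade, stock = 21.
No match: {stock=3, origin=local, rating=1, brand=Erix, category=book}, since origin is local, stock = 3.
Match: {stock=19, origin=handmade, rating=5, brand=Corv, category=tool}, since origin is handmade, stock = 19.
No match: {stock=21, origin=local, rating=3, brand=Erix, category=tool}, since origin is local, stock = 21.
Match: {stock=11, origin=handmade, rating=1, brand=Corv, category=toy}, since origin is handmade, stock = 11.

Match, No match, Match, No match, Match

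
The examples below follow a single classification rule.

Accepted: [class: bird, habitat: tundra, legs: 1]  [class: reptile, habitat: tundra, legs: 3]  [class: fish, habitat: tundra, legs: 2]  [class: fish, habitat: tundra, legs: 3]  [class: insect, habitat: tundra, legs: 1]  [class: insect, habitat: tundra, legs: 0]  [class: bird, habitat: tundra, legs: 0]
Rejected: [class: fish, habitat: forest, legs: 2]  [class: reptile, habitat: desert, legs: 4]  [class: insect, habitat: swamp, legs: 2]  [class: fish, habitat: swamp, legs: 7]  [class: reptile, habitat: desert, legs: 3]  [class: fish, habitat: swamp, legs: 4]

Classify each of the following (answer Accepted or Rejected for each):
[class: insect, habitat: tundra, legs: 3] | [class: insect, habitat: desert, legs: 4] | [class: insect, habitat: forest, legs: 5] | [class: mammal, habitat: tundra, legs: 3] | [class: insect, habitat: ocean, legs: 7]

Accepted, Rejected, Rejected, Accepted, Rejected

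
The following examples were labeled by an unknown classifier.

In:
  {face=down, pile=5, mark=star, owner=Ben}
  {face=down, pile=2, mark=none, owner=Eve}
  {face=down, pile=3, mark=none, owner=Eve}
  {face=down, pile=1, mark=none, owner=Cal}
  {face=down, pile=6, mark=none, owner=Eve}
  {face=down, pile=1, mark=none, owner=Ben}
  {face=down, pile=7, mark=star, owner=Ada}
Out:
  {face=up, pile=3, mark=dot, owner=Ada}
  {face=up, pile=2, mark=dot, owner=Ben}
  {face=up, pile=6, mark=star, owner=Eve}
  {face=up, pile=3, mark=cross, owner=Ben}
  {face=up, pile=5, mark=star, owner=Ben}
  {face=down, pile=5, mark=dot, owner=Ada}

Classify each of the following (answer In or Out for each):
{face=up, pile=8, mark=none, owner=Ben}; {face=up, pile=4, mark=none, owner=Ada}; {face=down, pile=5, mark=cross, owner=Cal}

Out, Out, In

The simplest hypothesis consistent with all the labels is: mark is not dot AND face is down.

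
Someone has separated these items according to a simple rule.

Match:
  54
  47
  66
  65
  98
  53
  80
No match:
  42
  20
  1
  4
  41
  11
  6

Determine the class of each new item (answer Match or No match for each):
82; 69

Every 'Match' example satisfies: at least 47. None of the 'No match' examples do.
82: 82 ≥ 47, matches → Match.
69: 69 ≥ 47, matches → Match.

Match, Match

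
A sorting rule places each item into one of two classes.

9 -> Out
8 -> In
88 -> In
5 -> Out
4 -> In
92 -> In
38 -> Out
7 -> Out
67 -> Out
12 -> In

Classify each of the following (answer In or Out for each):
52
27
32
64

In, Out, In, In

One predicate separates the groups cleanly: multiple of 4.
52 — 52 = 4·13, hence In.
27 — 27 = 4·6 + 3, hence Out.
32 — 32 = 4·8, hence In.
64 — 64 = 4·16, hence In.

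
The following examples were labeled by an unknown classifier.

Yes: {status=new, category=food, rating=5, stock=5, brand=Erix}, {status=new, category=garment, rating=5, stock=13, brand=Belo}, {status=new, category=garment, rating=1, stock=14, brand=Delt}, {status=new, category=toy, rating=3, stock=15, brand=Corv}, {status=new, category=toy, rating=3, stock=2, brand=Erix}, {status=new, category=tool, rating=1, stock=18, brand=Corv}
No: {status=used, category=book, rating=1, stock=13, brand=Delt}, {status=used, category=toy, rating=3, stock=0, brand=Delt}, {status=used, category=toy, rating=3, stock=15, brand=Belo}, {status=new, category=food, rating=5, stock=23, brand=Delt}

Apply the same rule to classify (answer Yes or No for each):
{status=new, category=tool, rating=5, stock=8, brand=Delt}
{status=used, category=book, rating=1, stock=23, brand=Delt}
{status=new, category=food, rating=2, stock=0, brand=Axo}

Yes, No, Yes

The rule appears to be: status is new AND stock ≤ 18.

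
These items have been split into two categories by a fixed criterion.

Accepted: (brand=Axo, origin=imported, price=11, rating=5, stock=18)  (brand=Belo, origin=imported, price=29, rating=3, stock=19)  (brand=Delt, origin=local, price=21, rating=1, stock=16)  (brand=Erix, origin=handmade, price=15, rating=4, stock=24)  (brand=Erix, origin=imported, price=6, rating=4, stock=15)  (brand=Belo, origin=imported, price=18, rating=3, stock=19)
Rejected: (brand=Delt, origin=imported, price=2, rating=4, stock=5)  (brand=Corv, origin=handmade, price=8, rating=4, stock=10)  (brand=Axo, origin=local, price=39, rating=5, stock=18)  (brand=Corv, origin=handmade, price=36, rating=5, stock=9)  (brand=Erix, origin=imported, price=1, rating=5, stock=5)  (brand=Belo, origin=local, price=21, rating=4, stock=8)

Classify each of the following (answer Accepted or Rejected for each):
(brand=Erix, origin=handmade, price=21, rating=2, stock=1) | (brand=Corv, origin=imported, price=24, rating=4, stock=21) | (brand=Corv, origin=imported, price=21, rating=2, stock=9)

Rule: price ≤ 29 AND stock ≥ 15. This holds for each 'Accepted' example and fails for each 'Rejected' one.
(brand=Erix, origin=handmade, price=21, rating=2, stock=1) → price = 21, stock = 1 → Rejected.
(brand=Corv, origin=imported, price=24, rating=4, stock=21) → price = 24, stock = 21 → Accepted.
(brand=Corv, origin=imported, price=21, rating=2, stock=9) → price = 21, stock = 9 → Rejected.

Rejected, Accepted, Rejected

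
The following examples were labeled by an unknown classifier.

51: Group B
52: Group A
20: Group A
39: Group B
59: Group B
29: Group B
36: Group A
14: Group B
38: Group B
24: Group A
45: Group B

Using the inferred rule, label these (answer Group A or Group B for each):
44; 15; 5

Group A, Group B, Group B

Looking at the examples, the only property every 'Group A' case has and every 'Group B' case lacks is: multiple of 4.
Group A: 44, since 44 = 4·11. Group B: 15, since 15 = 4·3 + 3. Group B: 5, since 5 = 4·1 + 1.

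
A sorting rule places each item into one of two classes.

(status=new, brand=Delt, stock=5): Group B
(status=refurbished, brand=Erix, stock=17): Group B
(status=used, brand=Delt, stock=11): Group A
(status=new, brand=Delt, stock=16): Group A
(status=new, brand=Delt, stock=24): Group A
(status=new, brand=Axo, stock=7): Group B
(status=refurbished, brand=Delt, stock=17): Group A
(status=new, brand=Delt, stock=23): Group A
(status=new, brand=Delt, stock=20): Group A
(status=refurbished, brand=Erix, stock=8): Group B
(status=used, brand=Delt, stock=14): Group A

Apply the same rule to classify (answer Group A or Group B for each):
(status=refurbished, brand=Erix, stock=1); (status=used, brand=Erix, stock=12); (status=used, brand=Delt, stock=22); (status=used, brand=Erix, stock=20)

Group B, Group B, Group A, Group B

The rule appears to be: brand is Delt AND stock ≥ 7.
(status=refurbished, brand=Erix, stock=1) → brand is Erix, stock = 1 → Group B.
(status=used, brand=Erix, stock=12) → brand is Erix, stock = 12 → Group B.
(status=used, brand=Delt, stock=22) → brand is Delt, stock = 22 → Group A.
(status=used, brand=Erix, stock=20) → brand is Erix, stock = 20 → Group B.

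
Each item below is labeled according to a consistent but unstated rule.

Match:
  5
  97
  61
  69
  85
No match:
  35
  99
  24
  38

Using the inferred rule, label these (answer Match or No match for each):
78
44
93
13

All 'Match' examples share one property — ≡ 1 (mod 4) — and every 'No match' example lacks it.

No match, No match, Match, Match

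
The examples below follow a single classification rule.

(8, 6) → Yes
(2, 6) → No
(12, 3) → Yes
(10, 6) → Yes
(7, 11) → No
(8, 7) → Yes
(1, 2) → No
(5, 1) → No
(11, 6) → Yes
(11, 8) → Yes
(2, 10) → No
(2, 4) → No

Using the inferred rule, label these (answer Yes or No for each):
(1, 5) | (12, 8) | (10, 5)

No, Yes, Yes

All 'Yes' examples share one property — first ≥ 8 — and every 'No' example lacks it.
(1, 5): first 1, does not satisfy this → No.
(12, 8): first 12, satisfies this → Yes.
(10, 5): first 10, satisfies this → Yes.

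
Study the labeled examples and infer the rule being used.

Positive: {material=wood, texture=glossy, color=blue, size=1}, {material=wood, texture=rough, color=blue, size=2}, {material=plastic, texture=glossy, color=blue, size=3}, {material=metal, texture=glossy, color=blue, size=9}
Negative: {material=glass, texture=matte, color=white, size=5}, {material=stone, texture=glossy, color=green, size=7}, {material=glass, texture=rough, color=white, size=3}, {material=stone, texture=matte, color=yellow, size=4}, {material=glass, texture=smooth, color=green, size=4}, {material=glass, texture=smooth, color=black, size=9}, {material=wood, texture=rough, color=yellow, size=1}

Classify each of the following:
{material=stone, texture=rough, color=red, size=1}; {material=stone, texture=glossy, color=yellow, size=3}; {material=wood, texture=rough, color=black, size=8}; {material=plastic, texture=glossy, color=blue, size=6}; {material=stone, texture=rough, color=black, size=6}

Negative, Negative, Negative, Positive, Negative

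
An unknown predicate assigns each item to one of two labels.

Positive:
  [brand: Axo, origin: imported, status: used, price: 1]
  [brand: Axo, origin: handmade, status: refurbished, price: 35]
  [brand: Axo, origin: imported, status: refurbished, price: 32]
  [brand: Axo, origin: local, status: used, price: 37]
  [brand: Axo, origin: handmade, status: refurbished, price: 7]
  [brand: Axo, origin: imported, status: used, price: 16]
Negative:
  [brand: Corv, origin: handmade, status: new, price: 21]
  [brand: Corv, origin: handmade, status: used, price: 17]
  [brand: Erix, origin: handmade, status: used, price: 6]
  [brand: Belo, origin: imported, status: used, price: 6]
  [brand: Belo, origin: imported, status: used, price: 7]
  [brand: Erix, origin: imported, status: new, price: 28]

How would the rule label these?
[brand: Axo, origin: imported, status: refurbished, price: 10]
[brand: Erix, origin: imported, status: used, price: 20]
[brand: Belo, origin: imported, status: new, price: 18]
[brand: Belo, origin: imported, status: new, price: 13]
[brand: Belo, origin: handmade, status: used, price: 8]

Positive, Negative, Negative, Negative, Negative

The common property of the 'Positive' items is: brand is Axo. No 'Negative' item has it.
[brand: Axo, origin: imported, status: refurbished, price: 10] — brand is Axo, hence Positive. [brand: Erix, origin: imported, status: used, price: 20] — brand is Erix, hence Negative. [brand: Belo, origin: imported, status: new, price: 18] — brand is Belo, hence Negative. [brand: Belo, origin: imported, status: new, price: 13] — brand is Belo, hence Negative. [brand: Belo, origin: handmade, status: used, price: 8] — brand is Belo, hence Negative.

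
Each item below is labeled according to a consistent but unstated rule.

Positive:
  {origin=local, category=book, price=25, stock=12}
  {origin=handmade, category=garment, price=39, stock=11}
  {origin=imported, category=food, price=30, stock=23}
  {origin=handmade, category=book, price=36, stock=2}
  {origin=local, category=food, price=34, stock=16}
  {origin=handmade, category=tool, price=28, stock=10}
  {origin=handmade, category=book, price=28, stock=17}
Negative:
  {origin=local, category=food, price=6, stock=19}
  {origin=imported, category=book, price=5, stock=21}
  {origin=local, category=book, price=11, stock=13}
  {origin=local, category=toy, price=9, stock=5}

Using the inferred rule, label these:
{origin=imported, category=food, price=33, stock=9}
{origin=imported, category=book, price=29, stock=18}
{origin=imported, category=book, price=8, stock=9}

Positive, Positive, Negative

One predicate separates the groups cleanly: price ≥ 25.
{origin=imported, category=food, price=33, stock=9} → price = 33 → Positive.
{origin=imported, category=book, price=29, stock=18} → price = 29 → Positive.
{origin=imported, category=book, price=8, stock=9} → price = 8 → Negative.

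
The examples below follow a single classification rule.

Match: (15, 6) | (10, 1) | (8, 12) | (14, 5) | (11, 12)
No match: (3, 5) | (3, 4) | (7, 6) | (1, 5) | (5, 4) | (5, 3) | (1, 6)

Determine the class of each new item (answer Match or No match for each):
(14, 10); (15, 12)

Match, Match

The distinguishing property — first ≥ 8 — holds for all the 'Match' cases and none of the 'No match' cases.
(14, 10): first 14 — qualifies, so Match.
(15, 12): first 15 — qualifies, so Match.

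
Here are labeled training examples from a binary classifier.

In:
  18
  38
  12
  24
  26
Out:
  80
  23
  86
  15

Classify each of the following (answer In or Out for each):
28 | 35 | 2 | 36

The simplest hypothesis consistent with all the labels is: even AND at most 38.
28 — 28 is even, 28 ≤ 38, hence In.
35 — 35 is odd, 35 ≤ 38, hence Out.
2 — 2 is even, 2 ≤ 38, hence In.
36 — 36 is even, 36 ≤ 38, hence In.

In, Out, In, In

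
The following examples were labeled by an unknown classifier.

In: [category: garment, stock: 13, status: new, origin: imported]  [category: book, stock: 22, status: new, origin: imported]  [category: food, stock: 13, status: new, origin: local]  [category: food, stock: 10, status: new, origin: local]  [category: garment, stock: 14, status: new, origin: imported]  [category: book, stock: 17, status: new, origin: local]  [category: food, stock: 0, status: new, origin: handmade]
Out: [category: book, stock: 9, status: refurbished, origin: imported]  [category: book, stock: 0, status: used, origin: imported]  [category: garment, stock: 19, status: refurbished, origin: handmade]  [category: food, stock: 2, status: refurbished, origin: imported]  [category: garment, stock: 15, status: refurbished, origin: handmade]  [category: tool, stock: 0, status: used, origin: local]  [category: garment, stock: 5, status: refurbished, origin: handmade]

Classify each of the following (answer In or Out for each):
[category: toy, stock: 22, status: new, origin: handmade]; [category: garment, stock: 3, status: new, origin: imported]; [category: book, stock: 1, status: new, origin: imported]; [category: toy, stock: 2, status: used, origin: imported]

In, In, In, Out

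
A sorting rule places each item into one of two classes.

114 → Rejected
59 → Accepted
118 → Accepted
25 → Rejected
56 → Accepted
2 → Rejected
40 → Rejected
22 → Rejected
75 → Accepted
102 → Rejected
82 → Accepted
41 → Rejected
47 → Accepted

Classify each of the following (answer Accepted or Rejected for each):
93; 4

'Accepted' ⟺ digit sum ≥ 8.
Accepted: 93, since digit sum 9+3 = 12. Rejected: 4, since digit sum 4.

Accepted, Rejected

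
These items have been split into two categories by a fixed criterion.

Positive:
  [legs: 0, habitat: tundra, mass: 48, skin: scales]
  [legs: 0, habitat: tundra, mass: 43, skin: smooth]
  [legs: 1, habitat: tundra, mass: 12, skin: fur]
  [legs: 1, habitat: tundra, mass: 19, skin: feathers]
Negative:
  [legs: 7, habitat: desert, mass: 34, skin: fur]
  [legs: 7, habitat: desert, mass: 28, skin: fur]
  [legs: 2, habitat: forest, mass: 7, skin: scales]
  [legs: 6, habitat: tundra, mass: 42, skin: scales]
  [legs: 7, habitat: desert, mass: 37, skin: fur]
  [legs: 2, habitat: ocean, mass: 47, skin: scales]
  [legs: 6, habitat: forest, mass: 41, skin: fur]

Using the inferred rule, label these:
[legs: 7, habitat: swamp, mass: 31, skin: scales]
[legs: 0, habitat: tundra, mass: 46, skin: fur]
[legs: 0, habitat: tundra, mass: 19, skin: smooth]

Negative, Positive, Positive

Rule: legs ≤ 1. This holds for each 'Positive' example and fails for each 'Negative' one.
[legs: 7, habitat: swamp, mass: 31, skin: scales] — legs = 7, hence Negative.
[legs: 0, habitat: tundra, mass: 46, skin: fur] — legs = 0, hence Positive.
[legs: 0, habitat: tundra, mass: 19, skin: smooth] — legs = 0, hence Positive.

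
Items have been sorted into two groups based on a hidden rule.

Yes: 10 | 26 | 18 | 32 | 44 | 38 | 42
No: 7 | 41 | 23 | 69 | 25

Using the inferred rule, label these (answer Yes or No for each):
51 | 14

No, Yes

Rule: even. This holds for each 'Yes' example and fails for each 'No' one.
51: 51 is odd — does not pass, so No. 14: 14 is even — satisfies this, so Yes.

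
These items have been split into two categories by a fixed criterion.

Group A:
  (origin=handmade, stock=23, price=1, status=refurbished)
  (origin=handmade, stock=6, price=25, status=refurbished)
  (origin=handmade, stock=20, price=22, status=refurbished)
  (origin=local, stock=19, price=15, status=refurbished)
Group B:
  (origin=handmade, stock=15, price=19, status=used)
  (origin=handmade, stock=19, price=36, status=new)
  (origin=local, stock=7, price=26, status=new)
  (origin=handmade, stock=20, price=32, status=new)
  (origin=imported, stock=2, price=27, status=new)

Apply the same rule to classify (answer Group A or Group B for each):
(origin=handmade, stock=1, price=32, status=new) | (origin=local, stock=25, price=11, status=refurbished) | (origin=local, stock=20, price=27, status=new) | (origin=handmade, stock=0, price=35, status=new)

Group B, Group A, Group B, Group B

All 'Group A' examples share one property — status is refurbished — and every 'Group B' example lacks it.
(origin=handmade, stock=1, price=32, status=new): status is new, lacks this property → Group B. (origin=local, stock=25, price=11, status=refurbished): status is refurbished, passes → Group A. (origin=local, stock=20, price=27, status=new): status is new, lacks this property → Group B. (origin=handmade, stock=0, price=35, status=new): status is new, lacks this property → Group B.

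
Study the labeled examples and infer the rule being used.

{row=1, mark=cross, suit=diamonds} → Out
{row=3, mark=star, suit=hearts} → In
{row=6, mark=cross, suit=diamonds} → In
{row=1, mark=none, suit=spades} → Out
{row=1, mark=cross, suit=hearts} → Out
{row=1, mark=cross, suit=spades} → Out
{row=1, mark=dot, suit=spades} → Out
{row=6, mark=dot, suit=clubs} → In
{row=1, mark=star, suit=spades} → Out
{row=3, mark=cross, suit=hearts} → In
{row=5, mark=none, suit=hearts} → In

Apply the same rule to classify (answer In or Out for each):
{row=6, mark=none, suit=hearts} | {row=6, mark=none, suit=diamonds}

In, In

The simplest hypothesis consistent with all the labels is: row ≥ 3.
{row=6, mark=none, suit=hearts}: In (row = 6).
{row=6, mark=none, suit=diamonds}: In (row = 6).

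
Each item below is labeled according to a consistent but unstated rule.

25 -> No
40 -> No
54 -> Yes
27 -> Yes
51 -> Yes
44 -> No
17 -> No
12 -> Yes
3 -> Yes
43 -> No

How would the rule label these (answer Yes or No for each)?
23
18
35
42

No, Yes, No, Yes

Looking at the examples, the only property every 'Yes' case has and every 'No' case lacks is: multiple of 3.
23: 23 = 3·7 + 2, does not fit → No.
18: 18 = 3·6, satisfies this → Yes.
35: 35 = 3·11 + 2, does not fit → No.
42: 42 = 3·14, satisfies this → Yes.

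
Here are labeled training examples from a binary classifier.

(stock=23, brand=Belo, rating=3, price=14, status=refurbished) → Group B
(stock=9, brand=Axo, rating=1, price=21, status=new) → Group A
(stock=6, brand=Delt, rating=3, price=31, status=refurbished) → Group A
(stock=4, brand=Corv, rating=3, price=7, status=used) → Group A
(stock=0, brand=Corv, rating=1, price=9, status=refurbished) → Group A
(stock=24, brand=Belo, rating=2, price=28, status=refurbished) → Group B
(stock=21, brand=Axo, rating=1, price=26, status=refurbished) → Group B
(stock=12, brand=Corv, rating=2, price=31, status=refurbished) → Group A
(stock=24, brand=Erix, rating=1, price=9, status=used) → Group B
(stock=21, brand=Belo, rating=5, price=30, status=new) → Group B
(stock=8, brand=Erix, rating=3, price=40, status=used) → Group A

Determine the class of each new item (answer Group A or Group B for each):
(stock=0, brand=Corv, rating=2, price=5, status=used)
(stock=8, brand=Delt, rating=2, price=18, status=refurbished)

One predicate separates the groups cleanly: stock ≤ 12.

Group A, Group A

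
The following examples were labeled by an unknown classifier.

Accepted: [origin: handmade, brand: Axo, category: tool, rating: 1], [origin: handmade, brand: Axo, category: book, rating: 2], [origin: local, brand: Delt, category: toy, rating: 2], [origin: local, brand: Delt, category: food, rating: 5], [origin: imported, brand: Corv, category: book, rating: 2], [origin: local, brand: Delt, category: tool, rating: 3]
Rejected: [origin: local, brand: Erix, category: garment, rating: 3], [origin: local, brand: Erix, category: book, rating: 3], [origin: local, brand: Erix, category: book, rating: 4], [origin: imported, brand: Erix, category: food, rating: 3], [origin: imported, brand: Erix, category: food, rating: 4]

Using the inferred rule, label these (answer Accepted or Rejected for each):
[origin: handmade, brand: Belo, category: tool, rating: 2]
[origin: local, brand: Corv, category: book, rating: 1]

Accepted, Accepted

Every 'Accepted' example satisfies: brand is not Erix. None of the 'Rejected' examples do.
[origin: handmade, brand: Belo, category: tool, rating: 2]: brand is Belo, qualifies → Accepted. [origin: local, brand: Corv, category: book, rating: 1]: brand is Corv, qualifies → Accepted.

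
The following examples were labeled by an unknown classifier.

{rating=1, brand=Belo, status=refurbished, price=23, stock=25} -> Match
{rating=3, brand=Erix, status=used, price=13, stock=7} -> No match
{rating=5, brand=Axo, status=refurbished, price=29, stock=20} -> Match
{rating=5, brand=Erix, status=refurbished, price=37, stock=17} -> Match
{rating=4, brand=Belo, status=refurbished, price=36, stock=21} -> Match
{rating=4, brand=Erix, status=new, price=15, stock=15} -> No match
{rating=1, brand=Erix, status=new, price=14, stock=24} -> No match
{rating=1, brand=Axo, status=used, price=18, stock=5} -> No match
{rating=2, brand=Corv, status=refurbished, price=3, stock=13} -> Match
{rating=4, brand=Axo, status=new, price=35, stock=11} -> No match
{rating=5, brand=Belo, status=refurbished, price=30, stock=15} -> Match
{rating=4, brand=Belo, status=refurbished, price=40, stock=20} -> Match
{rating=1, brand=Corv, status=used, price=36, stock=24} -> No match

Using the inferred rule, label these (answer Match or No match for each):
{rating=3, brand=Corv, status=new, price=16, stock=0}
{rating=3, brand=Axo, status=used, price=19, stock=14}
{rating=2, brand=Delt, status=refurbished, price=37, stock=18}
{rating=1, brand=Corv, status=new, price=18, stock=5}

All 'Match' examples share one property — status is refurbished — and every 'No match' example lacks it.
No match: {rating=3, brand=Corv, status=new, price=16, stock=0}, since status is new. No match: {rating=3, brand=Axo, status=used, price=19, stock=14}, since status is used. Match: {rating=2, brand=Delt, status=refurbished, price=37, stock=18}, since status is refurbished. No match: {rating=1, brand=Corv, status=new, price=18, stock=5}, since status is new.

No match, No match, Match, No match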